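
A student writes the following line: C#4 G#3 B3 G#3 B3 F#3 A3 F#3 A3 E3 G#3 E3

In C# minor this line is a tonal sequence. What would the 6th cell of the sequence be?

Taking 4-note groups, the heads are C#4, B3, A3: the pattern moves down a 2nd.
Carrying on: G#3 → F#3 → E3.
So cell 6 is E3 B2 D#3 B2.

E3 B2 D#3 B2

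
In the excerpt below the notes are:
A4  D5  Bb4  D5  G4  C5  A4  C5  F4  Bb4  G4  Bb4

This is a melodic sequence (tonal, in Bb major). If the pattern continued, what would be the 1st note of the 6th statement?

C4

The unit is 4 notes. Position-1 pitches of the 3 shown cells: A4, G4, F4.
Extending down a 2nd: Eb4 → D4 → C4.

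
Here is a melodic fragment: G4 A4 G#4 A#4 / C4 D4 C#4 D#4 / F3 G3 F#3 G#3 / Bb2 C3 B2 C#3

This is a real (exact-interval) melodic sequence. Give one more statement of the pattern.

Eb2 F2 E2 F#2

Taking 4-note groups, the heads are G4, C4, F3, Bb2: the pattern moves down a 5th.
So cell 5 is Eb2 F2 E2 F#2.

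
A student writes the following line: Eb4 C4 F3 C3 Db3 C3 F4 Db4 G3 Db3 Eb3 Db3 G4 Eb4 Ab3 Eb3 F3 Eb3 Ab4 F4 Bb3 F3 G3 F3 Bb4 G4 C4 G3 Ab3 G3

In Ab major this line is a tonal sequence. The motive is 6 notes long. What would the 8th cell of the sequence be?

Unit = 6 notes; the statements start on Eb4, F4, G4, Ab4, Bb4, moving up a 2nd each time.
Carrying on: C5 → Db5 → Eb5.
Statement 8 starts on Eb5 and keeps the same diatonic contour: Eb5 C5 F4 C4 Db4 C4.

Eb5 C5 F4 C4 Db4 C4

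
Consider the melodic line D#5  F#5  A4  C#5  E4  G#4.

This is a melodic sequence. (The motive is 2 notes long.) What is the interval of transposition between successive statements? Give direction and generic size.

down a 4th

With a 2-note motive the entries are D#5, A4, E4, each down a 4th from the previous.
D#5 to A4 is down a 4th.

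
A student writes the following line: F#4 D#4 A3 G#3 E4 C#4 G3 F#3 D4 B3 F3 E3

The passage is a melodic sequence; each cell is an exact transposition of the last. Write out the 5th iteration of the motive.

Bb3 G3 Db3 C3

Unit = 4 notes; the statements start on F#4, E4, D4, moving down a 2nd each time.
Carrying on: C4 → Bb3.
So cell 5 is Bb3 G3 Db3 C3.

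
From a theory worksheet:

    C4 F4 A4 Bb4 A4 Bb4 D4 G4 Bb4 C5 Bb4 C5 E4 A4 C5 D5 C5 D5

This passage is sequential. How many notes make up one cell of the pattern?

18 notes total. Splitting into 3 groups of 6:
C4 F4 A4 Bb4 A4 Bb4 | D4 G4 Bb4 C5 Bb4 C5 | E4 A4 C5 D5 C5 D5
Each cell is the previous one up a 2nd — so the unit is 6 notes.

6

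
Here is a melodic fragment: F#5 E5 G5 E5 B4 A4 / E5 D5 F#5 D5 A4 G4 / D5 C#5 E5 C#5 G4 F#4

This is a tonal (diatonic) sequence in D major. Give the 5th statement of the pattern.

The 6-note cells begin on F#5, E5, D5 — each down a 2nd from the last.
Continuing the starts: C#5 → B4.
Statement 5 starts on B4 and keeps the same diatonic contour: B4 A4 C#5 A4 E4 D4.

B4 A4 C#5 A4 E4 D4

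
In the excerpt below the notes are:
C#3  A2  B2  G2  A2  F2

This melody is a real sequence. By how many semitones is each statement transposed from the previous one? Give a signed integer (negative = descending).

-2

Taking 2-note groups, the heads are C#3, B2, A2: the pattern moves down a 2nd.
C#3 to B2 spans -2 semitones.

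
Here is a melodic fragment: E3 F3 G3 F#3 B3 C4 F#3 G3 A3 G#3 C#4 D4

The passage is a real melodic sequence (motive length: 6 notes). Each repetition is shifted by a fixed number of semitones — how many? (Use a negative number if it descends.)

Taking 6-note groups, the heads are E3, F#3: the pattern moves up a 2nd.
E3 to F#3 spans +2 semitones.

2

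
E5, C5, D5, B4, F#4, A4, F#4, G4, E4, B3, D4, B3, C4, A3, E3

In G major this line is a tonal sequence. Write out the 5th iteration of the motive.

C3 A2 B2 G2 D2

Unit = 5 notes; the statements start on E5, A4, D4, moving down a 5th each time.
Carrying on: G3 → C3.
Statement 5 starts on C3 and keeps the same diatonic contour: C3 A2 B2 G2 D2.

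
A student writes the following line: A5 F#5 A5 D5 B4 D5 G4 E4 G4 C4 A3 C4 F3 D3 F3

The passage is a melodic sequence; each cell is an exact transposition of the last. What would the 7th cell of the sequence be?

Unit = 3 notes; the statements start on A5, D5, G4, C4, F3, moving down a 5th each time.
Continuing the starts: Bb2 → Eb2.
So cell 7 is Eb2 C2 Eb2.

Eb2 C2 Eb2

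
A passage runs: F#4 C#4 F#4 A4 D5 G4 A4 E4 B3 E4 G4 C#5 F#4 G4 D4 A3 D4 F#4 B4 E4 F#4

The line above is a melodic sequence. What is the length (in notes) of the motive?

7

21 notes total. Splitting into 3 groups of 7:
F#4 C#4 F#4 A4 D5 G4 A4 | E4 B3 E4 G4 C#5 F#4 G4 | D4 A3 D4 F#4 B4 E4 F#4
Each cell is the previous one down a 2nd — so the unit is 7 notes.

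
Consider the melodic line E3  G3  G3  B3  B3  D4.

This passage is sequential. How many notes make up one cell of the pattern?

6 notes total. Splitting into 3 groups of 2:
E3 G3 | G3 B3 | B3 D4
That's a consistent up a 3rd shift per cell, and no other grouping gives one.

2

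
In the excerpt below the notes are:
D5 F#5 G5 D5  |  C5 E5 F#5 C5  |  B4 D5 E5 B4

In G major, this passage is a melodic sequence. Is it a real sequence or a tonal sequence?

Every note is diatonic to G major.
Cell 1 has +1 semitones from note 2 to 3, but cell 2 has +2 — the interval quality changes while the contour stays the same, which is the hallmark of a tonal sequence.

tonal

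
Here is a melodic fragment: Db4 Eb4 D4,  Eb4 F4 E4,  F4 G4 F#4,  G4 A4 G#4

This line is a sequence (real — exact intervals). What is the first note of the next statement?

Unit = 3 notes; the statements start on Db4, Eb4, F4, G4, moving up a 2nd each time.
The next head, up a 2nd from G4, is A4.

A4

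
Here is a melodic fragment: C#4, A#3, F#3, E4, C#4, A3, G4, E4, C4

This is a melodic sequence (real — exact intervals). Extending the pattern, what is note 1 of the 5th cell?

With 3-note cells, note 1 of each statement runs C#4, E4, G4.
Extending up a 3rd: Bb4 → Db5.

Db5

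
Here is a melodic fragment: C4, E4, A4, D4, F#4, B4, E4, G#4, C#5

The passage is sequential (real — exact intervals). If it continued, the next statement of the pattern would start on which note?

Unit = 3 notes; the statements start on C4, D4, E4, moving up a 2nd each time.
The next head, up a 2nd from E4, is F#4.

F#4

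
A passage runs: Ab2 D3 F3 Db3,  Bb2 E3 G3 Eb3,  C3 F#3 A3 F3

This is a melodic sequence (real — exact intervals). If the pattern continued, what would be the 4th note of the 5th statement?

The unit is 4 notes. Position-4 pitches of the 3 shown cells: Db3, Eb3, F3.
Each moves up a 2nd. Continuing: G3 → A3.

A3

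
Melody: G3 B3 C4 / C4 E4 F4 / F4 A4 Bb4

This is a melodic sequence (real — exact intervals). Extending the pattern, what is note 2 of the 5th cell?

G5

With 3-note cells, note 2 of each statement runs B3, E4, A4.
Each moves up a 4th. Continuing: D5 → G5.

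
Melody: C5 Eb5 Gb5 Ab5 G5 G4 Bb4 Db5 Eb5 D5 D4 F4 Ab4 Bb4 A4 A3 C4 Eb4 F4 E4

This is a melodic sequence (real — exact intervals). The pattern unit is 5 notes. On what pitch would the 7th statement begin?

With a 5-note motive the entries are C5, G4, D4, A3, each down a 4th from the previous.
Continuing: E3 → B2 → F#2. Statement 7 starts on F#2.

F#2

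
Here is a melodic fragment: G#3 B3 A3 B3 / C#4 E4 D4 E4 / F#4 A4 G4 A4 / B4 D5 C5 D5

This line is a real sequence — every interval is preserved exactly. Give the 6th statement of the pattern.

Taking 4-note groups, the heads are G#3, C#4, F#4, B4: the pattern moves up a 4th.
Carrying on: E5 → A5.
So cell 6 is A5 C6 Bb5 C6.

A5 C6 Bb5 C6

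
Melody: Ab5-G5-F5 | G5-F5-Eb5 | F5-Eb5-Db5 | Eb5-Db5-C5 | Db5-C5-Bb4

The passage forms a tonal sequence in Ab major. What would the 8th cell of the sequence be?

Ab4 G4 F4

Unit = 3 notes; the statements start on Ab5, G5, F5, Eb5, Db5, moving down a 2nd each time.
Carrying on: C5 → Bb4 → Ab4.
So cell 8 is Ab4 G4 F4.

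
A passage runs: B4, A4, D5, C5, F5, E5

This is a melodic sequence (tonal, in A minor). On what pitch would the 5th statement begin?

Taking 2-note groups, the heads are B4, D5, F5: the pattern moves up a 3rd.
Extending the heads up a 3rd: A5 → C6.

C6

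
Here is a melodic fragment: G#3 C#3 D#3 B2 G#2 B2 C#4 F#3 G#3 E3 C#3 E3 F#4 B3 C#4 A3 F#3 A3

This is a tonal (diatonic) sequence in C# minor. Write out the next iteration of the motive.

B4 E4 F#4 D#4 B3 D#4

Unit = 6 notes; the statements start on G#3, C#4, F#4, moving up a 4th each time.
So cell 4 is B4 E4 F#4 D#4 B3 D#4.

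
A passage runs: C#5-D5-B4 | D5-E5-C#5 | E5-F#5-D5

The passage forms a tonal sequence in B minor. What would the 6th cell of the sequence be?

A5 B5 G5

Unit = 3 notes; the statements start on C#5, D5, E5, moving up a 2nd each time.
Carrying on: F#5 → G5 → A5.
Statement 6 starts on A5 and keeps the same diatonic contour: A5 B5 G5.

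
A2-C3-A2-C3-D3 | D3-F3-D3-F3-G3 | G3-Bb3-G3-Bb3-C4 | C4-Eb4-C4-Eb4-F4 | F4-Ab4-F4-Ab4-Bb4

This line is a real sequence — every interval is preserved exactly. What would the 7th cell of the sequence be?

Taking 5-note groups, the heads are A2, D3, G3, C4, F4: the pattern moves up a 4th.
Carrying on: Bb4 → Eb5.
So cell 7 is Eb5 Gb5 Eb5 Gb5 Ab5.

Eb5 Gb5 Eb5 Gb5 Ab5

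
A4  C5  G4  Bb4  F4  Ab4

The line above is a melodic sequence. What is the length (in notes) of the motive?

There are 6 notes; a 2-note unit gives 3 cells:
A4 C5 | G4 Bb4 | F4 Ab4
Each cell is the previous one down a 2nd — so the unit is 2 notes.

2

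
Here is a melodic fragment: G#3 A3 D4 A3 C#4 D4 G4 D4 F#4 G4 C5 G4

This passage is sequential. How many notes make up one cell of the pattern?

4

Try groups of 4 (3 cells in 12 notes):
G#3 A3 D4 A3 | C#4 D4 G4 D4 | F#4 G4 C5 G4
Every group is a transposition up a 4th of the one before; no shorter unit works.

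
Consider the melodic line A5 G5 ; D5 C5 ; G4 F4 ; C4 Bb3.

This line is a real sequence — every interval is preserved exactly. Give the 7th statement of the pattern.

Unit = 2 notes; the statements start on A5, D5, G4, C4, moving down a 5th each time.
Carrying on: F3 → Bb2 → Eb2.
Statement 7 starts on Eb2 and keeps the same exact contour: Eb2 Db2.

Eb2 Db2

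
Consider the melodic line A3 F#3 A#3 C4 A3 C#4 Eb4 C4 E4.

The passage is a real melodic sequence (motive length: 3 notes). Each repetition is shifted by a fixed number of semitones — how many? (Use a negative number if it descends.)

3

With a 3-note motive the entries are A3, C4, Eb4, each up a 3rd from the previous.
A3→C4 is 60 − 57 = 3 semitones.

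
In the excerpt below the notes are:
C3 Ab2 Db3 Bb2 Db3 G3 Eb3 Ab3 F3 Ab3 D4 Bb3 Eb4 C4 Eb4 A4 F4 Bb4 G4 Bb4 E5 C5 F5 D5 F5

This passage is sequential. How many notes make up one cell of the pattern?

Try groups of 5 (5 cells in 25 notes):
C3 Ab2 Db3 Bb2 Db3 | G3 Eb3 Ab3 F3 Ab3 | D4 Bb3 Eb4 C4 Eb4 | A4 F4 Bb4 G4 Bb4 | E5 C5 F5 D5 F5
That's a consistent up a 5th shift per cell, and no other grouping gives one.

5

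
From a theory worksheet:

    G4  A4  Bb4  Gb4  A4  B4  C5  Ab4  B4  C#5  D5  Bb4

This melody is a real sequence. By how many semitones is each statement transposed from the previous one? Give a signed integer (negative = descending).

2

The 4-note cells begin on G4, A4, B4 — each up a 2nd from the last.
Counting half-steps from G4 to A4: 2.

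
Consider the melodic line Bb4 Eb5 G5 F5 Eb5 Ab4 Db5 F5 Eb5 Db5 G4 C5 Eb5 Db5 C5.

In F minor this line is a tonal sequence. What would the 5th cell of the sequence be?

The 5-note cells begin on Bb4, Ab4, G4 — each down a 2nd from the last.
Carrying on: F4 → Eb4.
Statement 5 starts on Eb4 and keeps the same diatonic contour: Eb4 Ab4 C5 Bb4 Ab4.

Eb4 Ab4 C5 Bb4 Ab4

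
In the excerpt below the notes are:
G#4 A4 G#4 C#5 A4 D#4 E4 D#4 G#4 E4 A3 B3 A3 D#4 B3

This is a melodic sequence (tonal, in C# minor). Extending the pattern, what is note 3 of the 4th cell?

With 5-note cells, note 3 of each statement runs G#4, D#4, A3.
From A3, down a 4th gives E3.

E3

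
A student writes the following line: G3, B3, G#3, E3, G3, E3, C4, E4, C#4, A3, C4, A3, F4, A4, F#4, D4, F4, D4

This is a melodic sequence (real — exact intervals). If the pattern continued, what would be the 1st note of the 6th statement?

Ab5

The unit is 6 notes. Position-1 pitches of the 3 shown cells: G3, C4, F4.
Each moves up a 4th. Continuing: Bb4 → Eb5 → Ab5.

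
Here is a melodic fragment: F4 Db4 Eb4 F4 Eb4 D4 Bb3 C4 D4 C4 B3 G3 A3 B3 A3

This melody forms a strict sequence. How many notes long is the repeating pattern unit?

5

There are 15 notes; a 5-note unit gives 3 cells:
F4 Db4 Eb4 F4 Eb4 | D4 Bb3 C4 D4 C4 | B3 G3 A3 B3 A3
Every group is a transposition down a 3rd of the one before; no shorter unit works.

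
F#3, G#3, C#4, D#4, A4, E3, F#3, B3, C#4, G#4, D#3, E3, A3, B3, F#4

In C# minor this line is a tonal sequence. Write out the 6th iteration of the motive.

Unit = 5 notes; the statements start on F#3, E3, D#3, moving down a 2nd each time.
Carrying on: C#3 → B2 → A2.
So cell 6 is A2 B2 E3 F#3 C#4.

A2 B2 E3 F#3 C#4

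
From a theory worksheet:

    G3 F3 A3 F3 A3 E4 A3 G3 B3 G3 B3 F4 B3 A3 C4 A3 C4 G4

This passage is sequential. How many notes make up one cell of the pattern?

Try groups of 6 (3 cells in 18 notes):
G3 F3 A3 F3 A3 E4 | A3 G3 B3 G3 B3 F4 | B3 A3 C4 A3 C4 G4
Each cell is the previous one up a 2nd — so the unit is 6 notes.

6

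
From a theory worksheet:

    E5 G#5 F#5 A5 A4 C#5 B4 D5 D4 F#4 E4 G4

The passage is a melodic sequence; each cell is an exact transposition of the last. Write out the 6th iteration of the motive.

F2 A2 G2 Bb2

Taking 4-note groups, the heads are E5, A4, D4: the pattern moves down a 5th.
Continuing the starts: G3 → C3 → F2.
From F2 the exact shape gives F2 A2 G2 Bb2.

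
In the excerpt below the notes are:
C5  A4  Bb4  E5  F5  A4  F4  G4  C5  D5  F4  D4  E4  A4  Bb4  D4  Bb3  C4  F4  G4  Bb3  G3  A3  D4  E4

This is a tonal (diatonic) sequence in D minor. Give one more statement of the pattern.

With a 5-note motive the entries are C5, A4, F4, D4, Bb3, each down a 3rd from the previous.
From G3 the diatonic shape gives G3 E3 F3 Bb3 C4.

G3 E3 F3 Bb3 C4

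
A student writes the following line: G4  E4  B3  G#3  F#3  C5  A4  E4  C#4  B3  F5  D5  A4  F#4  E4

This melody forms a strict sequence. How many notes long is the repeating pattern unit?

There are 15 notes; a 5-note unit gives 3 cells:
G4 E4 B3 G#3 F#3 | C5 A4 E4 C#4 B3 | F5 D5 A4 F#4 E4
Each cell is the previous one up a 4th — so the unit is 5 notes.

5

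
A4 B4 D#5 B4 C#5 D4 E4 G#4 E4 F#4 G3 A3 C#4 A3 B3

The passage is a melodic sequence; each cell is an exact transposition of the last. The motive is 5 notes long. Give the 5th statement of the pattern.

The 5-note cells begin on A4, D4, G3 — each down a 5th from the last.
Carrying on: C3 → F2.
From F2 the exact shape gives F2 G2 B2 G2 A2.

F2 G2 B2 G2 A2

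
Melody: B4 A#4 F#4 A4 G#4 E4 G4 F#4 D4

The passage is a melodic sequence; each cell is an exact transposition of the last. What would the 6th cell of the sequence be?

Db4 C4 Ab3

Taking 3-note groups, the heads are B4, A4, G4: the pattern moves down a 2nd.
Extending down a 2nd: F4 → Eb4 → Db4.
So cell 6 is Db4 C4 Ab3.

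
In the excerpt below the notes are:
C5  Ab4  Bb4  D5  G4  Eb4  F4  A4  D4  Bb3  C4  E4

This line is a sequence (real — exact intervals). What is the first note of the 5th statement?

E3

Taking 4-note groups, the heads are C5, G4, D4: the pattern moves down a 4th.
Continuing: A3 → E3. Statement 5 starts on E3.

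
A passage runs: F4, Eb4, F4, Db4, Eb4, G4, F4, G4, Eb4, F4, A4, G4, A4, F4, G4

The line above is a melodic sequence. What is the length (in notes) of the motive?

5

There are 15 notes; a 5-note unit gives 3 cells:
F4 Eb4 F4 Db4 Eb4 | G4 F4 G4 Eb4 F4 | A4 G4 A4 F4 G4
Every group is a transposition up a 2nd of the one before; no shorter unit works.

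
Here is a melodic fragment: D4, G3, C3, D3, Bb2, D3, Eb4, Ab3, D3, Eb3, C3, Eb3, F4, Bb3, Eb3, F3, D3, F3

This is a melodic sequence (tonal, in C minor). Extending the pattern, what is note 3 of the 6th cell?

Ab3

With 6-note cells, note 3 of each statement runs C3, D3, Eb3.
Extending up a 2nd: F3 → G3 → Ab3.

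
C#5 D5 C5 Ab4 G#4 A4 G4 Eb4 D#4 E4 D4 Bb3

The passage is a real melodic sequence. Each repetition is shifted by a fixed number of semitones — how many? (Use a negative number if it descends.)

-5

Taking 4-note groups, the heads are C#5, G#4, D#4: the pattern moves down a 4th.
C#5→G#4 is 68 − 73 = -5 semitones.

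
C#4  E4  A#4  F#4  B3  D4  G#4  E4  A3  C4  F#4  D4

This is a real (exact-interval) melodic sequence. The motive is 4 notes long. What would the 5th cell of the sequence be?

With a 4-note motive the entries are C#4, B3, A3, each down a 2nd from the previous.
Continuing the starts: G3 → F3.
From F3 the exact shape gives F3 Ab3 D4 Bb3.

F3 Ab3 D4 Bb3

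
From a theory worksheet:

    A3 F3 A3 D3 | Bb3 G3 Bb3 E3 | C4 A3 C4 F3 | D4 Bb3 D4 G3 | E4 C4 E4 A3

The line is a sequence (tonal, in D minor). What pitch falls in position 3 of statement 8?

The unit is 4 notes. Position-3 pitches of the 5 shown cells: A3, Bb3, C4, D4, E4.
Each moves up a 2nd. Continuing: F4 → G4 → A4.

A4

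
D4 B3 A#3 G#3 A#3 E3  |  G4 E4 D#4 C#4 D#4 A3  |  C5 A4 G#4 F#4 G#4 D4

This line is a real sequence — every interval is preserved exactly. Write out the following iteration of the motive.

F5 D5 C#5 B4 C#5 G4

Taking 6-note groups, the heads are D4, G4, C5: the pattern moves up a 4th.
From F5 the exact shape gives F5 D5 C#5 B4 C#5 G4.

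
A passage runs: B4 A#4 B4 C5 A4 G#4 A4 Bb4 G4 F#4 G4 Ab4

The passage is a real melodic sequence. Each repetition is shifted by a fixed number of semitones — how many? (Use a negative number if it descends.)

With a 4-note motive the entries are B4, A4, G4, each down a 2nd from the previous.
Counting half-steps from B4 to A4: -2.

-2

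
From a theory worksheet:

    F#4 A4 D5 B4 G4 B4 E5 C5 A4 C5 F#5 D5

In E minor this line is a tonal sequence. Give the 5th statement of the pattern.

C5 E5 A5 F#5

With a 4-note motive the entries are F#4, G4, A4, each up a 2nd from the previous.
Extending up a 2nd: B4 → C5.
So cell 5 is C5 E5 A5 F#5.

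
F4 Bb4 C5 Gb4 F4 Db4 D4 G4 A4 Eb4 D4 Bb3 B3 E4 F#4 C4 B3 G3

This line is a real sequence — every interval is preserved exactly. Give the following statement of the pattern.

Unit = 6 notes; the statements start on F4, D4, B3, moving down a 3rd each time.
From G#3 the exact shape gives G#3 C#4 D#4 A3 G#3 E3.

G#3 C#4 D#4 A3 G#3 E3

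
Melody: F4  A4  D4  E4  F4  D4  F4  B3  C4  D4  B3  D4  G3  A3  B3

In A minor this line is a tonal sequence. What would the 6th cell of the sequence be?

C3 E3 A2 B2 C3

The 5-note cells begin on F4, D4, B3 — each down a 3rd from the last.
Extending down a 3rd: G3 → E3 → C3.
So cell 6 is C3 E3 A2 B2 C3.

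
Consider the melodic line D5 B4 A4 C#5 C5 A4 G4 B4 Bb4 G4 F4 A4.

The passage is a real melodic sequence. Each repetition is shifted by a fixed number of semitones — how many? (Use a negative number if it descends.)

-2

Taking 4-note groups, the heads are D5, C5, Bb4: the pattern moves down a 2nd.
D5→C5 is 72 − 74 = -2 semitones.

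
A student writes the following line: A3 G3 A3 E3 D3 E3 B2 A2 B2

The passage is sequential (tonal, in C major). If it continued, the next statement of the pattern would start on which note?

Taking 3-note groups, the heads are A3, E3, B2: the pattern moves down a 4th.
The next head, down a 4th from B2, is F2.

F2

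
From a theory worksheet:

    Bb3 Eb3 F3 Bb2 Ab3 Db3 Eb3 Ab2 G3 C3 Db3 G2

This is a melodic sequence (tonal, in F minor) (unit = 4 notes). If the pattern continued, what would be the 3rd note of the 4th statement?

C3

The unit is 4 notes. Position-3 pitches of the 3 shown cells: F3, Eb3, Db3.
One more down a 2nd gives C3.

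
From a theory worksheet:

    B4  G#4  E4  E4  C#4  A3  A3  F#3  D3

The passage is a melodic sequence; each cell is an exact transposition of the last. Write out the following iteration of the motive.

With a 3-note motive the entries are B4, E4, A3, each down a 5th from the previous.
So cell 4 is D3 B2 G2.

D3 B2 G2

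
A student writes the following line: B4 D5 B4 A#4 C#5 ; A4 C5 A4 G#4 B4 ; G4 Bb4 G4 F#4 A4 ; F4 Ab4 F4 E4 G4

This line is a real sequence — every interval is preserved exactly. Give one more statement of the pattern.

Eb4 Gb4 Eb4 D4 F4

Unit = 5 notes; the statements start on B4, A4, G4, F4, moving down a 2nd each time.
Statement 5 starts on Eb4 and keeps the same exact contour: Eb4 Gb4 Eb4 D4 F4.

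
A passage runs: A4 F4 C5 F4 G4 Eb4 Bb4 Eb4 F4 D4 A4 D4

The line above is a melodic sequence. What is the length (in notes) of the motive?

4

Try groups of 4 (3 cells in 12 notes):
A4 F4 C5 F4 | G4 Eb4 Bb4 Eb4 | F4 D4 A4 D4
Every group is a transposition down a 2nd of the one before; no shorter unit works.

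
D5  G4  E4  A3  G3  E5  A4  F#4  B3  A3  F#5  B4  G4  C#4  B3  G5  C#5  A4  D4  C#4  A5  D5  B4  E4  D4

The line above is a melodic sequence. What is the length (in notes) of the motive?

5

25 notes total. Splitting into 5 groups of 5:
D5 G4 E4 A3 G3 | E5 A4 F#4 B3 A3 | F#5 B4 G4 C#4 B3 | G5 C#5 A4 D4 C#4 | A5 D5 B4 E4 D4
That's a consistent up a 2nd shift per cell, and no other grouping gives one.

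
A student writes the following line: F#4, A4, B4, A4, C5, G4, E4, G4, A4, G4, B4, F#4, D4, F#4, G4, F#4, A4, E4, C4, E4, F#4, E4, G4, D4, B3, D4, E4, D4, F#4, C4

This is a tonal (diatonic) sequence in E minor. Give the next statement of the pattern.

Taking 6-note groups, the heads are F#4, E4, D4, C4, B3: the pattern moves down a 2nd.
So cell 6 is A3 C4 D4 C4 E4 B3.

A3 C4 D4 C4 E4 B3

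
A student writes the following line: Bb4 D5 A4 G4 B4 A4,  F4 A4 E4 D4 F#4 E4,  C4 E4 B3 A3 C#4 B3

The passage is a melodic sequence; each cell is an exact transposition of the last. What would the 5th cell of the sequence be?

D3 F#3 C#3 B2 D#3 C#3

Taking 6-note groups, the heads are Bb4, F4, C4: the pattern moves down a 4th.
Extending down a 4th: G3 → D3.
So cell 5 is D3 F#3 C#3 B2 D#3 C#3.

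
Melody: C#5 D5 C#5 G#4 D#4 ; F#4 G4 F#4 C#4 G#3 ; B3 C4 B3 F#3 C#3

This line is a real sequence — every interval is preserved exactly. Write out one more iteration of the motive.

With a 5-note motive the entries are C#5, F#4, B3, each down a 5th from the previous.
Statement 4 starts on E3 and keeps the same exact contour: E3 F3 E3 B2 F#2.

E3 F3 E3 B2 F#2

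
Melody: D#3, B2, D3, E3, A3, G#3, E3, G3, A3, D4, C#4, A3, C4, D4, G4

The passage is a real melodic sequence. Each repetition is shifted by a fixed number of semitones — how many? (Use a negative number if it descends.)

5

The 5-note cells begin on D#3, G#3, C#4 — each up a 4th from the last.
D#3→G#3 is 56 − 51 = 5 semitones.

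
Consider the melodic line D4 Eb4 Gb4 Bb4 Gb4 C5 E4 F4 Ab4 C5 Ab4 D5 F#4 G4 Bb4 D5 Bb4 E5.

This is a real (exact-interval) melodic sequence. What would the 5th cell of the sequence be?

Taking 6-note groups, the heads are D4, E4, F#4: the pattern moves up a 2nd.
Continuing the starts: G#4 → A#4.
Statement 5 starts on A#4 and keeps the same exact contour: A#4 B4 D5 F#5 D5 G#5.

A#4 B4 D5 F#5 D5 G#5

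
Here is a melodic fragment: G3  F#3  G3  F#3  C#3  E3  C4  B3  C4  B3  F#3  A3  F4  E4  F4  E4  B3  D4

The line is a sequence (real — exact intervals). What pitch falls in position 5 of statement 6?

D5

Grouping in 6s, the 5th note of each cell is C#3, F#3, B3.
Extending up a 4th: E4 → A4 → D5.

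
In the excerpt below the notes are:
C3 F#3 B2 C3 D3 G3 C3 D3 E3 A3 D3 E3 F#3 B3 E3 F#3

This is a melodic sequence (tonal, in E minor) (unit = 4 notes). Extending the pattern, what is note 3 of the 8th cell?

Grouping in 4s, the 3rd note of each cell is B2, C3, D3, E3.
Carrying that up a 2nd forward: F#3 → G3 → A3 → B3.

B3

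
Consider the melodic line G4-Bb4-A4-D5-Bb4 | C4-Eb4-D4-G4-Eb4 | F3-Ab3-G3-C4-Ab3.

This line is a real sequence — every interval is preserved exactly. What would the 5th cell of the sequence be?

Eb2 Gb2 F2 Bb2 Gb2

With a 5-note motive the entries are G4, C4, F3, each down a 5th from the previous.
Extending down a 5th: Bb2 → Eb2.
Statement 5 starts on Eb2 and keeps the same exact contour: Eb2 Gb2 F2 Bb2 Gb2.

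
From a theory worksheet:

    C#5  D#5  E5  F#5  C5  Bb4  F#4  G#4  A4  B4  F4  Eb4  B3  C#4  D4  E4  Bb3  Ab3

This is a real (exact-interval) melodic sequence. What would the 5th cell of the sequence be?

Taking 6-note groups, the heads are C#5, F#4, B3: the pattern moves down a 5th.
Continuing the starts: E3 → A2.
From A2 the exact shape gives A2 B2 C3 D3 Ab2 Gb2.

A2 B2 C3 D3 Ab2 Gb2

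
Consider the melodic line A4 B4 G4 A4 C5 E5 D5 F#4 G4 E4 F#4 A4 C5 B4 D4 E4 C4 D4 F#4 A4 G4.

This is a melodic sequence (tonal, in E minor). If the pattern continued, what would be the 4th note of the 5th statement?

The unit is 7 notes. Position-4 pitches of the 3 shown cells: A4, F#4, D4.
Carrying that down a 3rd forward: B3 → G3.

G3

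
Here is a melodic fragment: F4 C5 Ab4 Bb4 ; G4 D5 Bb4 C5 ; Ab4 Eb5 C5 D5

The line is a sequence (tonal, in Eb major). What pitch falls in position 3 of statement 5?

With 4-note cells, note 3 of each statement runs Ab4, Bb4, C5.
Extending up a 2nd: D5 → Eb5.

Eb5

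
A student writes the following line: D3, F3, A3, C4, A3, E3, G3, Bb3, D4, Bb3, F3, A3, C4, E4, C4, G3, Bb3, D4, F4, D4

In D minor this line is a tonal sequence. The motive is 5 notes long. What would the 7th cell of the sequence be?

Taking 5-note groups, the heads are D3, E3, F3, G3: the pattern moves up a 2nd.
Extending up a 2nd: A3 → Bb3 → C4.
So cell 7 is C4 E4 G4 Bb4 G4.

C4 E4 G4 Bb4 G4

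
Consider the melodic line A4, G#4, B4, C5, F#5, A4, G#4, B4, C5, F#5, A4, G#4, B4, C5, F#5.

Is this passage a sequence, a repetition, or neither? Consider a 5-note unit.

repetition

Each 5-note cell is identical (A4 G#4 B4 C5 F#5), restated at the same pitch.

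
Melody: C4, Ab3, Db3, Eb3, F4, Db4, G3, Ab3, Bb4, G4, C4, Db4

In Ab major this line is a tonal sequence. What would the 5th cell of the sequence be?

Unit = 4 notes; the statements start on C4, F4, Bb4, moving up a 4th each time.
Extending up a 4th: Eb5 → Ab5.
Statement 5 starts on Ab5 and keeps the same diatonic contour: Ab5 F5 Bb4 C5.

Ab5 F5 Bb4 C5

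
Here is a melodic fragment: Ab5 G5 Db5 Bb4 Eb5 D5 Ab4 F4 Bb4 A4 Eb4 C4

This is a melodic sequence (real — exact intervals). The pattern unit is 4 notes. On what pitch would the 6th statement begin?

Unit = 4 notes; the statements start on Ab5, Eb5, Bb4, moving down a 4th each time.
Extending the heads down a 4th: F4 → C4 → G3.

G3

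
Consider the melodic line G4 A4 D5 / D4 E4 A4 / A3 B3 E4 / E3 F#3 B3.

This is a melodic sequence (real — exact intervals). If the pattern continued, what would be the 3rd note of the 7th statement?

The unit is 3 notes. Position-3 pitches of the 4 shown cells: D5, A4, E4, B3.
Extending down a 4th: F#3 → C#3 → G#2.

G#2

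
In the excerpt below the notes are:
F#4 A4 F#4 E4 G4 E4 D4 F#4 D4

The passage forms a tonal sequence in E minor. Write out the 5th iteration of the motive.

The 3-note cells begin on F#4, E4, D4 — each down a 2nd from the last.
Continuing the starts: C4 → B3.
Statement 5 starts on B3 and keeps the same diatonic contour: B3 D4 B3.

B3 D4 B3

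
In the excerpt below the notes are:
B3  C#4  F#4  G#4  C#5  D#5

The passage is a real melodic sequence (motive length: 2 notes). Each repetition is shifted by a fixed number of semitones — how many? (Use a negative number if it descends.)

7

The 2-note cells begin on B3, F#4, C#5 — each up a 5th from the last.
Counting half-steps from B3 to F#4: 7.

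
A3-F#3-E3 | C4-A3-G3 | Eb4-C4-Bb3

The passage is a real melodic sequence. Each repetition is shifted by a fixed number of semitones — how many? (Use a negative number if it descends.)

3

Taking 3-note groups, the heads are A3, C4, Eb4: the pattern moves up a 3rd.
A3→C4 is 60 − 57 = 3 semitones.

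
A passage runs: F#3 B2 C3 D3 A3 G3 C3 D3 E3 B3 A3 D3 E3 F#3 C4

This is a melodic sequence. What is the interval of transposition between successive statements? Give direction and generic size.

up a 2nd

The 5-note cells begin on F#3, G3, A3 — each up a 2nd from the last.
From F#3 to G3: up a 2nd.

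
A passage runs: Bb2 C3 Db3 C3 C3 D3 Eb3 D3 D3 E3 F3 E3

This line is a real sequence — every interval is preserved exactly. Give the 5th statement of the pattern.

F#3 G#3 A3 G#3

With a 4-note motive the entries are Bb2, C3, D3, each up a 2nd from the previous.
Extending up a 2nd: E3 → F#3.
So cell 5 is F#3 G#3 A3 G#3.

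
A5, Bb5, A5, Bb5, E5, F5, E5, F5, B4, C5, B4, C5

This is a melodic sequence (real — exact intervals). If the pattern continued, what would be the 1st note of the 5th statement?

C#4

Grouping in 4s, the 1st note of each cell is A5, E5, B4.
Carrying that down a 4th forward: F#4 → C#4.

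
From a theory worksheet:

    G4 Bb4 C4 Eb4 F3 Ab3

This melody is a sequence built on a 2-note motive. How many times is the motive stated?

3

6 notes in groups of 2 gives 6/2 = 3 statements.
Starts: G4, C4, F3 — each down a 5th.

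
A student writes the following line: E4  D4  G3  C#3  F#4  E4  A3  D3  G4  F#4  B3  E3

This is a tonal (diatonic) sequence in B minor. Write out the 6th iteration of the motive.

Taking 4-note groups, the heads are E4, F#4, G4: the pattern moves up a 2nd.
Carrying on: A4 → B4 → C#5.
So cell 6 is C#5 B4 E4 A3.

C#5 B4 E4 A3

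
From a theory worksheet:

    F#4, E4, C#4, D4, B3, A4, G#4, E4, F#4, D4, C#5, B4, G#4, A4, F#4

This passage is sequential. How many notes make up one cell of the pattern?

5

Try groups of 5 (3 cells in 15 notes):
F#4 E4 C#4 D4 B3 | A4 G#4 E4 F#4 D4 | C#5 B4 G#4 A4 F#4
Each cell is the previous one up a 3rd — so the unit is 5 notes.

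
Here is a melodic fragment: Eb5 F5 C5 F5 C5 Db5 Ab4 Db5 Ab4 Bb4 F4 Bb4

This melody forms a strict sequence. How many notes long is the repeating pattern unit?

12 notes total. Splitting into 3 groups of 4:
Eb5 F5 C5 F5 | C5 Db5 Ab4 Db5 | Ab4 Bb4 F4 Bb4
Every group is a transposition down a 3rd of the one before; no shorter unit works.

4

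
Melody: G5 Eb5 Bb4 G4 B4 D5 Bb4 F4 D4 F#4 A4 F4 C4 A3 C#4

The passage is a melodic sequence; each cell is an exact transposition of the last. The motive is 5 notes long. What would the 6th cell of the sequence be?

F#3 D3 A2 F#2 A#2

The 5-note cells begin on G5, D5, A4 — each down a 4th from the last.
Continuing the starts: E4 → B3 → F#3.
So cell 6 is F#3 D3 A2 F#2 A#2.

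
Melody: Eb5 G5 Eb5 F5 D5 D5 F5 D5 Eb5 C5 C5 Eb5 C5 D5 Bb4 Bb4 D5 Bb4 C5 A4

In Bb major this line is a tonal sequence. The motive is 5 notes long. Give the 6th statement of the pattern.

With a 5-note motive the entries are Eb5, D5, C5, Bb4, each down a 2nd from the previous.
Carrying on: A4 → G4.
From G4 the diatonic shape gives G4 Bb4 G4 A4 F4.

G4 Bb4 G4 A4 F4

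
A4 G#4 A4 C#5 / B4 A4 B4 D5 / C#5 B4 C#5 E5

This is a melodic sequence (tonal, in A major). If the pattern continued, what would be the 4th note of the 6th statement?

A5

The unit is 4 notes. Position-4 pitches of the 3 shown cells: C#5, D5, E5.
Carrying that up a 2nd forward: F#5 → G#5 → A5.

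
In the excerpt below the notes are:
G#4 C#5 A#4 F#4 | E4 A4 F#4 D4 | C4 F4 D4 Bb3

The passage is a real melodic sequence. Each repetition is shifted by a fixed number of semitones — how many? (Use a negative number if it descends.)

Unit = 4 notes; the statements start on G#4, E4, C4, moving down a 3rd each time.
G#4 to E4 spans -4 semitones.

-4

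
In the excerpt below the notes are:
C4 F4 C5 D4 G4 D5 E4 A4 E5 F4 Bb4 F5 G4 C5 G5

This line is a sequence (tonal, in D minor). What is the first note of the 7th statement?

The 3-note cells begin on C4, D4, E4, F4, G4 — each up a 2nd from the last.
Extending the heads up a 2nd: A4 → Bb4.

Bb4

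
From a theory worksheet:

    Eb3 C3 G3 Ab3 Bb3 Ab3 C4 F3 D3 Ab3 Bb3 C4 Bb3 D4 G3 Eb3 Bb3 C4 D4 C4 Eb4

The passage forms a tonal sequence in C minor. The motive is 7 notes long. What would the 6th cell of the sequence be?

C4 Ab3 Eb4 F4 G4 F4 Ab4

Taking 7-note groups, the heads are Eb3, F3, G3: the pattern moves up a 2nd.
Continuing the starts: Ab3 → Bb3 → C4.
From C4 the diatonic shape gives C4 Ab3 Eb4 F4 G4 F4 Ab4.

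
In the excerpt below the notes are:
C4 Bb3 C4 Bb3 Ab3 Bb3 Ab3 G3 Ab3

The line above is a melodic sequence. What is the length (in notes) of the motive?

9 notes total. Splitting into 3 groups of 3:
C4 Bb3 C4 | Bb3 Ab3 Bb3 | Ab3 G3 Ab3
Every group is a transposition down a 2nd of the one before; no shorter unit works.

3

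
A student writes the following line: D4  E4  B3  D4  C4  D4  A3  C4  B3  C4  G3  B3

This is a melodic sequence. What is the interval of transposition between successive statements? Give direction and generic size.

The 4-note cells begin on D4, C4, B3 — each down a 2nd from the last.
From D4 to C4: down a 2nd.

down a 2nd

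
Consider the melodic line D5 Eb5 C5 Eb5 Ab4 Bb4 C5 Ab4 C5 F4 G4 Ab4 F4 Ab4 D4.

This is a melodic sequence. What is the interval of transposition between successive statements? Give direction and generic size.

Unit = 5 notes; the statements start on D5, Bb4, G4, moving down a 3rd each time.
D5 to Bb4 is down a 3rd.

down a 3rd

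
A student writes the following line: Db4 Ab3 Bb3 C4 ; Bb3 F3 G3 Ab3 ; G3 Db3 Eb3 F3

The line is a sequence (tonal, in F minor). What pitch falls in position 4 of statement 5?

Bb2

With 4-note cells, note 4 of each statement runs C4, Ab3, F3.
Each moves down a 3rd. Continuing: Db3 → Bb2.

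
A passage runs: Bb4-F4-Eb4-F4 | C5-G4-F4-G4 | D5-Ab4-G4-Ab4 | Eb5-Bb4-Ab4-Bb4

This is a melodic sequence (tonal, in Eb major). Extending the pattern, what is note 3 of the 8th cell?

Grouping in 4s, the 3rd note of each cell is Eb4, F4, G4, Ab4.
Carrying that up a 2nd forward: Bb4 → C5 → D5 → Eb5.

Eb5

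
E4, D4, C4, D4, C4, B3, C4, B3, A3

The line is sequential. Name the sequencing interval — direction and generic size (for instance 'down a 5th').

down a 2nd

The 3-note cells begin on E4, D4, C4 — each down a 2nd from the last.
E4 to D4 is down a 2nd.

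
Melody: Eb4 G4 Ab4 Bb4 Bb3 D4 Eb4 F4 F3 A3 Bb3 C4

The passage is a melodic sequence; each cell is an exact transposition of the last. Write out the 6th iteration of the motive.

Unit = 4 notes; the statements start on Eb4, Bb3, F3, moving down a 4th each time.
Continuing the starts: C3 → G2 → D2.
From D2 the exact shape gives D2 F#2 G2 A2.

D2 F#2 G2 A2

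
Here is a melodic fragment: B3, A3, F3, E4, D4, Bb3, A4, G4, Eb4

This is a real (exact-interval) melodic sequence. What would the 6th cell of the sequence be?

The 3-note cells begin on B3, E4, A4 — each up a 4th from the last.
Continuing the starts: D5 → G5 → C6.
So cell 6 is C6 Bb5 Gb5.

C6 Bb5 Gb5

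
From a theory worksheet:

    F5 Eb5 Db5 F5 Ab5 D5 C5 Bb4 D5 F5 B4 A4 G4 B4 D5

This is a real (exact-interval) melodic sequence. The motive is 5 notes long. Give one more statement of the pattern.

Taking 5-note groups, the heads are F5, D5, B4: the pattern moves down a 3rd.
So cell 4 is G#4 F#4 E4 G#4 B4.

G#4 F#4 E4 G#4 B4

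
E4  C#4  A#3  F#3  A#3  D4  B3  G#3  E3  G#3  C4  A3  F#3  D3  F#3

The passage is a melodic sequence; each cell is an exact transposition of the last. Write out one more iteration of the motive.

Bb3 G3 E3 C3 E3

Taking 5-note groups, the heads are E4, D4, C4: the pattern moves down a 2nd.
From Bb3 the exact shape gives Bb3 G3 E3 C3 E3.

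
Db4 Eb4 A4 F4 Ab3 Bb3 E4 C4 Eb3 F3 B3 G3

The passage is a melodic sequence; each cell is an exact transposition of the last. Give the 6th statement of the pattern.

C2 D2 G#2 E2

With a 4-note motive the entries are Db4, Ab3, Eb3, each down a 4th from the previous.
Extending down a 4th: Bb2 → F2 → C2.
So cell 6 is C2 D2 G#2 E2.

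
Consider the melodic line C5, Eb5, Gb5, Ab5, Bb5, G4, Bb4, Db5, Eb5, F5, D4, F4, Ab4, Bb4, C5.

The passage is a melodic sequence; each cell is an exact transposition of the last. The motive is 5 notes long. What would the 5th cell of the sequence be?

E3 G3 Bb3 C4 D4

The 5-note cells begin on C5, G4, D4 — each down a 4th from the last.
Carrying on: A3 → E3.
From E3 the exact shape gives E3 G3 Bb3 C4 D4.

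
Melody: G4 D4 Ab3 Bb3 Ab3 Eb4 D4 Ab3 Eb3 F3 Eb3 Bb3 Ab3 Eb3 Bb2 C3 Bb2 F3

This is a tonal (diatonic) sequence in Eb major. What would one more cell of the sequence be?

Eb3 Bb2 F2 G2 F2 C3

The 6-note cells begin on G4, D4, Ab3 — each down a 4th from the last.
From Eb3 the diatonic shape gives Eb3 Bb2 F2 G2 F2 C3.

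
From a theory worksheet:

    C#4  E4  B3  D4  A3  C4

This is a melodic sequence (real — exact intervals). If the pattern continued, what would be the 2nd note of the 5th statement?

With 2-note cells, note 2 of each statement runs E4, D4, C4.
Carrying that down a 2nd forward: Bb3 → Ab3.

Ab3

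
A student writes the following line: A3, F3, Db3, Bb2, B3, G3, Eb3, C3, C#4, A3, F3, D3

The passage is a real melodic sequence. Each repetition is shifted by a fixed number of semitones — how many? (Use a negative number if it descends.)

Unit = 4 notes; the statements start on A3, B3, C#4, moving up a 2nd each time.
Counting half-steps from A3 to B3: 2.

2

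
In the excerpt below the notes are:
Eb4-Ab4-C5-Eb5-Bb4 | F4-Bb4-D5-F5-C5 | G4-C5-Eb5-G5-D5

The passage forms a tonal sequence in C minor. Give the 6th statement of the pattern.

C5 F5 Ab5 C6 G5

Taking 5-note groups, the heads are Eb4, F4, G4: the pattern moves up a 2nd.
Carrying on: Ab4 → Bb4 → C5.
So cell 6 is C5 F5 Ab5 C6 G5.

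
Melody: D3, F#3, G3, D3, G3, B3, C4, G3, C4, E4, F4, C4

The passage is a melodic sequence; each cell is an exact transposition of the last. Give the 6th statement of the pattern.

Taking 4-note groups, the heads are D3, G3, C4: the pattern moves up a 4th.
Extending up a 4th: F4 → Bb4 → Eb5.
So cell 6 is Eb5 G5 Ab5 Eb5.

Eb5 G5 Ab5 Eb5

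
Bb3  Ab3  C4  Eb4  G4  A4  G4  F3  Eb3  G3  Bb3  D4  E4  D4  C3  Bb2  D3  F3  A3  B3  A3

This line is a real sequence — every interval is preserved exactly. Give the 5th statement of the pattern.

D2 C2 E2 G2 B2 C#3 B2

The 7-note cells begin on Bb3, F3, C3 — each down a 4th from the last.
Continuing the starts: G2 → D2.
From D2 the exact shape gives D2 C2 E2 G2 B2 C#3 B2.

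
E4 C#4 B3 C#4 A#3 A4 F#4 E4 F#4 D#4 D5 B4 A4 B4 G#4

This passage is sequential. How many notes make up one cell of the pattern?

Try groups of 5 (3 cells in 15 notes):
E4 C#4 B3 C#4 A#3 | A4 F#4 E4 F#4 D#4 | D5 B4 A4 B4 G#4
Each cell is the previous one up a 4th — so the unit is 5 notes.

5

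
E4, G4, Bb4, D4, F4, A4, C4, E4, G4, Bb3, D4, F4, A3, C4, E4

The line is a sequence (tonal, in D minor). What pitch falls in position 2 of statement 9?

With 3-note cells, note 2 of each statement runs G4, F4, E4, D4, C4.
Carrying that down a 2nd forward: Bb3 → A3 → G3 → F3.

F3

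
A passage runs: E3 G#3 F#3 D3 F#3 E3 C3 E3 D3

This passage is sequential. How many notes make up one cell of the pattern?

3

Try groups of 3 (3 cells in 9 notes):
E3 G#3 F#3 | D3 F#3 E3 | C3 E3 D3
Each cell is the previous one down a 2nd — so the unit is 3 notes.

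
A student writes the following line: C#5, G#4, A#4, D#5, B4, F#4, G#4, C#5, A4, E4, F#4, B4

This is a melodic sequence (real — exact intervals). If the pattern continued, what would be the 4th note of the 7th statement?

Eb4

The unit is 4 notes. Position-4 pitches of the 3 shown cells: D#5, C#5, B4.
Each moves down a 2nd. Continuing: A4 → G4 → F4 → Eb4.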